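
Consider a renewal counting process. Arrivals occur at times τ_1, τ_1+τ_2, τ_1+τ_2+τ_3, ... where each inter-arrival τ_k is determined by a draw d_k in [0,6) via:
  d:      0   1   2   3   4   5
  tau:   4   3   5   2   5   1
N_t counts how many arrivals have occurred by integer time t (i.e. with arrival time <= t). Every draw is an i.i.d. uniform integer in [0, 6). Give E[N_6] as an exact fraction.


73585/46656

Inter-arrival values over d=0..5: [4, 3, 5, 2, 5, 1]
Each d has probability 1/6, so the pmf of τ is: f(1) = 1/6, f(2) = 1/6, f(3) = 1/6, f(4) = 1/6, f(5) = 1/3
Renewal equation for m(n) = E[N_n]: condition on τ_1 = k (if k <= n, one arrival plus a fresh copy on the remaining n−k steps): m(n) = F(n) + Σ_{k<=n} f(k)·m(n−k), where F(n) = P(τ <= n) and m(0) = 0
m(1) = F(1) = 1/6
m(2) = F(2) + f(1)·m(1) = 1/3 + 1/6·1/6 = 13/36
m(3) = F(3) + f(1)·m(2) + f(2)·m(1) = 1/2 + 1/6·13/36 + 1/6·1/6 = 127/216
m(4) = F(4) + f(1)·m(3) + f(2)·m(2) + f(3)·m(1) = 2/3 + 1/6·127/216 + 1/6·13/36 + 1/6·1/6 = 1105/1296
m(5) = F(5) + f(1)·m(4) + f(2)·m(3) + f(3)·m(2) + f(4)·m(1) = 1 + 1/6·1105/1296 + 1/6·127/216 + 1/6·13/36 + 1/6·1/6 = 10327/7776
m(6) = F(6) + f(1)·m(5) + f(2)·m(4) + f(3)·m(3) + f(4)·m(2) + f(5)·m(1) = 1 + 1/6·10327/7776 + 1/6·1105/1296 + 1/6·127/216 + 1/6·13/36 + 1/3·1/6 = 73585/46656
E[N_6] = m(6) = 73585/46656


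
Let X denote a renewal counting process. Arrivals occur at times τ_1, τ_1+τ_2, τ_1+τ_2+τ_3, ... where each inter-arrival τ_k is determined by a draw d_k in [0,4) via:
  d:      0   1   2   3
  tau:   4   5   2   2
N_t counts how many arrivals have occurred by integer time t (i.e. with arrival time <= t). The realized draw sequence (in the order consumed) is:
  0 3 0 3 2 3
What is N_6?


2

draw d_1=0: τ_1=4, arrival time A_1=4
draw d_2=3: τ_2=2, arrival time A_2=6
draw d_3=0: τ_3=4, arrival time A_3=10
draw d_4=3: τ_4=2, arrival time A_4=12
draw d_5=2: τ_5=2, arrival time A_5=14
draw d_6=3: τ_6=2, arrival time A_6=16
N_t over t=0..6: 0:0 1:0 2:0 3:0 4:1 5:1 6:2


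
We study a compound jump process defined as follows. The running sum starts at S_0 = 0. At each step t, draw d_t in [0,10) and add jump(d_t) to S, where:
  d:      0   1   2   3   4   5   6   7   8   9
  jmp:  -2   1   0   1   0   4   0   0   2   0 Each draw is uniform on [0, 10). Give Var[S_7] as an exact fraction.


Outcome values over d=0..9: [-2, 1, 0, 1, 0, 4, 0, 0, 2, 0]
Σy = 6, Σy² = 26, M = 10
μ = 6/10 = 3/5,  σ² = 26/10 − (3/5)² = 56/25
Independent increments: Var[S_7] = 7·σ² = 7·(56/25) = 392/25

392/25


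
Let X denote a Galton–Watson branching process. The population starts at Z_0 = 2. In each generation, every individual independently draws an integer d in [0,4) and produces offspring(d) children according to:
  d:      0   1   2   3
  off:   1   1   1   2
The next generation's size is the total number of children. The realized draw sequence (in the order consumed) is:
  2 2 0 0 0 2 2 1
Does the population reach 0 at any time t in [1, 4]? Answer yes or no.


gen 0: Z_0=2, draws=[2, 2], offspring=[1, 1], Z_1=2
gen 1: Z_1=2, draws=[0, 0], offspring=[1, 1], Z_2=2
gen 2: Z_2=2, draws=[0, 2], offspring=[1, 1], Z_3=2
gen 3: Z_3=2, draws=[2, 1], offspring=[1, 1], Z_4=2

no


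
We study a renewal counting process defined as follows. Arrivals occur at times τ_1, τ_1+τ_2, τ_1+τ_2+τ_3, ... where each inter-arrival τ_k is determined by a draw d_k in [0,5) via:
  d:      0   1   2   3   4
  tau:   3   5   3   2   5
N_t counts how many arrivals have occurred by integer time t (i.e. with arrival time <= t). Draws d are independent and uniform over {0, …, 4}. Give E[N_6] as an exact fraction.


Inter-arrival values over d=0..4: [3, 5, 3, 2, 5]
Each d has probability 1/5, so the pmf of τ is: f(2) = 1/5, f(3) = 2/5, f(5) = 2/5
Renewal equation for m(n) = E[N_n]: condition on τ_1 = k (if k <= n, one arrival plus a fresh copy on the remaining n−k steps): m(n) = F(n) + Σ_{k<=n} f(k)·m(n−k), where F(n) = P(τ <= n) and m(0) = 0
m(1) = F(1) = 0
m(2) = F(2) = 1/5
m(3) = F(3) = 3/5
m(4) = F(4) + f(2)·m(2) = 3/5 + 1/5·1/5 = 16/25
m(5) = F(5) + f(2)·m(3) + f(3)·m(2) = 1 + 1/5·3/5 + 2/5·1/5 = 6/5
m(6) = F(6) + f(2)·m(4) + f(3)·m(3) = 1 + 1/5·16/25 + 2/5·3/5 = 171/125
E[N_6] = m(6) = 171/125

171/125


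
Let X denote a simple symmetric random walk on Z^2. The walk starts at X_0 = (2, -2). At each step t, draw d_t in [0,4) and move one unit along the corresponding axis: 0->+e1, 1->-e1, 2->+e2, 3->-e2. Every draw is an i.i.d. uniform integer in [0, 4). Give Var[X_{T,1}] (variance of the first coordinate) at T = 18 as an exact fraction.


9

Outcome values over d=0..3: [1, -1, 0, 0]
Σy = 0, Σy² = 2, M = 4
μ = 0/4 = 0,  σ² = 2/4 − (0)² = 1/2
Independent increments: Var[X_18] = 18·σ² = 18·(1/2) = 9


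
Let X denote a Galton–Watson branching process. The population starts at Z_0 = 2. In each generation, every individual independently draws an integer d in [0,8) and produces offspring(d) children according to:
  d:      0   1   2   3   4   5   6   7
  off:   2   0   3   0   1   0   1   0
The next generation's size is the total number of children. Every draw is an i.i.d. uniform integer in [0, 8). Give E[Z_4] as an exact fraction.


2401/2048

Outcome values over d=0..7: [2, 0, 3, 0, 1, 0, 1, 0]
Σy = 7, Σy² = 15, M = 8
μ = 7/8 = 7/8,  σ² = 15/8 − (7/8)² = 71/64
E[Z_0] = 2
E[Z_1] = 7/8·E[Z_0] = 7/4
E[Z_2] = 7/8·E[Z_1] = 49/32
E[Z_3] = 7/8·E[Z_2] = 343/256
E[Z_4] = 7/8·E[Z_3] = 2401/2048


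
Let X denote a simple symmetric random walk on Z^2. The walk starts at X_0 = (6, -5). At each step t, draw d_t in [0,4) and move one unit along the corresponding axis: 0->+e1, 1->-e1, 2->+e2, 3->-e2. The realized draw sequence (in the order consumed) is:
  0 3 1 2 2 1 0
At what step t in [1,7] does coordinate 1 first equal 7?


t=0: X=(6, -5), d=0 → +e1, X_1=(7, -5)
t=1: X=(7, -5), d=3 → -e2, X_2=(7, -6)
t=2: X=(7, -6), d=1 → -e1, X_3=(6, -6)
t=3: X=(6, -6), d=2 → +e2, X_4=(6, -5)
t=4: X=(6, -5), d=2 → +e2, X_5=(6, -4)
t=5: X=(6, -4), d=1 → -e1, X_6=(5, -4)
t=6: X=(5, -4), d=0 → +e1, X_7=(6, -4)

1


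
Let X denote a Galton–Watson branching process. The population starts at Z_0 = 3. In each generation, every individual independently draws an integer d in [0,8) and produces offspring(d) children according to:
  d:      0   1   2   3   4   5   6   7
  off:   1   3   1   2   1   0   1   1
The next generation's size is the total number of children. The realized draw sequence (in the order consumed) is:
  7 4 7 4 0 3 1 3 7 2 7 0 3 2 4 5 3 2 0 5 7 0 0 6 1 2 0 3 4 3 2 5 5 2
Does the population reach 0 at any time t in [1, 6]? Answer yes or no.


no

gen 0: Z_0=3, draws=[7, 4, 7], offspring=[1, 1, 1], Z_1=3
gen 1: Z_1=3, draws=[4, 0, 3], offspring=[1, 1, 2], Z_2=4
gen 2: Z_2=4, draws=[1, 3, 7, 2], offspring=[3, 2, 1, 1], Z_3=7
gen 3: Z_3=7, draws=[7, 0, 3, 2, 4, 5, 3], offspring=[1, 1, 2, 1, 1, 0, 2], Z_4=8
gen 4: Z_4=8, draws=[2, 0, 5, 7, 0, 0, 6, 1], offspring=[1, 1, 0, 1, 1, 1, 1, 3], Z_5=9
gen 5: Z_5=9, draws=[2, 0, 3, 4, 3, 2, 5, 5, 2], offspring=[1, 1, 2, 1, 2, 1, 0, 0, 1], Z_6=9


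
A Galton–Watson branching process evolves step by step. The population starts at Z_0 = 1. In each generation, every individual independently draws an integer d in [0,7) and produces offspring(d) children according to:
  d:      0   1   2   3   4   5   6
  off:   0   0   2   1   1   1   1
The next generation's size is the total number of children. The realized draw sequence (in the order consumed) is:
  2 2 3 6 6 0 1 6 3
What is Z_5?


1

gen 0: Z_0=1, draws=[2], offspring=[2], Z_1=2
gen 1: Z_1=2, draws=[2, 3], offspring=[2, 1], Z_2=3
gen 2: Z_2=3, draws=[6, 6, 0], offspring=[1, 1, 0], Z_3=2
gen 3: Z_3=2, draws=[1, 6], offspring=[0, 1], Z_4=1
gen 4: Z_4=1, draws=[3], offspring=[1], Z_5=1


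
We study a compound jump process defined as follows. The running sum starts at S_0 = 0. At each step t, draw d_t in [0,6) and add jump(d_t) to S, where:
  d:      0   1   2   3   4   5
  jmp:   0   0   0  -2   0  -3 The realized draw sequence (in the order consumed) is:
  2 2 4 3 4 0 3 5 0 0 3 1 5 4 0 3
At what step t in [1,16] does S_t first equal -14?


16

t=0: S=0, d=2, jump=0, S_1=0
t=1: S=0, d=2, jump=0, S_2=0
t=2: S=0, d=4, jump=0, S_3=0
t=3: S=0, d=3, jump=-2, S_4=-2
t=4: S=-2, d=4, jump=0, S_5=-2
t=5: S=-2, d=0, jump=0, S_6=-2
t=6: S=-2, d=3, jump=-2, S_7=-4
t=7: S=-4, d=5, jump=-3, S_8=-7
t=8: S=-7, d=0, jump=0, S_9=-7
t=9: S=-7, d=0, jump=0, S_10=-7
t=10: S=-7, d=3, jump=-2, S_11=-9
t=11: S=-9, d=1, jump=0, S_12=-9
t=12: S=-9, d=5, jump=-3, S_13=-12
t=13: S=-12, d=4, jump=0, S_14=-12
t=14: S=-12, d=0, jump=0, S_15=-12
t=15: S=-12, d=3, jump=-2, S_16=-14


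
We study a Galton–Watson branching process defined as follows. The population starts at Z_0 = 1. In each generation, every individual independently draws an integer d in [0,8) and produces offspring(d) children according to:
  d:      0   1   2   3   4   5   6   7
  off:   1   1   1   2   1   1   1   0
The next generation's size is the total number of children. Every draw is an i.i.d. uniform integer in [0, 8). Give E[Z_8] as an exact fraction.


1

Outcome values over d=0..7: [1, 1, 1, 2, 1, 1, 1, 0]
Σy = 8, Σy² = 10, M = 8
μ = 8/8 = 1,  σ² = 10/8 − (1)² = 1/4
E[Z_0] = 1
E[Z_1] = 1·E[Z_0] = 1
E[Z_2] = 1·E[Z_1] = 1
E[Z_3] = 1·E[Z_2] = 1
E[Z_4] = 1·E[Z_3] = 1
E[Z_5] = 1·E[Z_4] = 1
E[Z_6] = 1·E[Z_5] = 1
E[Z_7] = 1·E[Z_6] = 1
E[Z_8] = 1·E[Z_7] = 1


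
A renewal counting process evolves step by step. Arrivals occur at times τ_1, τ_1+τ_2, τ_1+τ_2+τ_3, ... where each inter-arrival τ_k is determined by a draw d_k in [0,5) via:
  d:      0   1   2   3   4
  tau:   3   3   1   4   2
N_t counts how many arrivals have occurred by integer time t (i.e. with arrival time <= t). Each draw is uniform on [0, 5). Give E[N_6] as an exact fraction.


32256/15625

Inter-arrival values over d=0..4: [3, 3, 1, 4, 2]
Each d has probability 1/5, so the pmf of τ is: f(1) = 1/5, f(2) = 1/5, f(3) = 2/5, f(4) = 1/5
Renewal equation for m(n) = E[N_n]: condition on τ_1 = k (if k <= n, one arrival plus a fresh copy on the remaining n−k steps): m(n) = F(n) + Σ_{k<=n} f(k)·m(n−k), where F(n) = P(τ <= n) and m(0) = 0
m(1) = F(1) = 1/5
m(2) = F(2) + f(1)·m(1) = 2/5 + 1/5·1/5 = 11/25
m(3) = F(3) + f(1)·m(2) + f(2)·m(1) = 4/5 + 1/5·11/25 + 1/5·1/5 = 116/125
m(4) = F(4) + f(1)·m(3) + f(2)·m(2) + f(3)·m(1) = 1 + 1/5·116/125 + 1/5·11/25 + 2/5·1/5 = 846/625
m(5) = F(5) + f(1)·m(4) + f(2)·m(3) + f(3)·m(2) + f(4)·m(1) = 1 + 1/5·846/625 + 1/5·116/125 + 2/5·11/25 + 1/5·1/5 = 5226/3125
m(6) = F(6) + f(1)·m(5) + f(2)·m(4) + f(3)·m(3) + f(4)·m(2) = 1 + 1/5·5226/3125 + 1/5·846/625 + 2/5·116/125 + 1/5·11/25 = 32256/15625
E[N_6] = m(6) = 32256/15625


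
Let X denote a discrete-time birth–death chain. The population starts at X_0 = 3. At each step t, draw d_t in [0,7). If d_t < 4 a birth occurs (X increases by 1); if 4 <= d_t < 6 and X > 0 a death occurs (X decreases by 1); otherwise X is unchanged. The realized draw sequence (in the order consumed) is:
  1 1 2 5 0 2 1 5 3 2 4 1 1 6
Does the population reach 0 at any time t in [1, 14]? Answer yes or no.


no

t=0: X=3, d=1 → birth, X_1=4
t=1: X=4, d=1 → birth, X_2=5
t=2: X=5, d=2 → birth, X_3=6
t=3: X=6, d=5 → death, X_4=5
t=4: X=5, d=0 → birth, X_5=6
t=5: X=6, d=2 → birth, X_6=7
t=6: X=7, d=1 → birth, X_7=8
t=7: X=8, d=5 → death, X_8=7
t=8: X=7, d=3 → birth, X_9=8
t=9: X=8, d=2 → birth, X_10=9
t=10: X=9, d=4 → death, X_11=8
t=11: X=8, d=1 → birth, X_12=9
t=12: X=9, d=1 → birth, X_13=10
t=13: X=10, d=6 → hold, X_14=10


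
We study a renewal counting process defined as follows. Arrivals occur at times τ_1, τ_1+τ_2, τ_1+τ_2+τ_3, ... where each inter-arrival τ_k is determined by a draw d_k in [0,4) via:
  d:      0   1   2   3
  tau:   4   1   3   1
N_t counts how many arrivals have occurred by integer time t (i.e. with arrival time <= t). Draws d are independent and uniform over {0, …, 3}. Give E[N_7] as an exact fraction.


Inter-arrival values over d=0..3: [4, 1, 3, 1]
Each d has probability 1/4, so the pmf of τ is: f(1) = 1/2, f(3) = 1/4, f(4) = 1/4
Renewal equation for m(n) = E[N_n]: condition on τ_1 = k (if k <= n, one arrival plus a fresh copy on the remaining n−k steps): m(n) = F(n) + Σ_{k<=n} f(k)·m(n−k), where F(n) = P(τ <= n) and m(0) = 0
m(1) = F(1) = 1/2
m(2) = F(2) + f(1)·m(1) = 1/2 + 1/2·1/2 = 3/4
m(3) = F(3) + f(1)·m(2) = 3/4 + 1/2·3/4 = 9/8
m(4) = F(4) + f(1)·m(3) + f(3)·m(1) = 1 + 1/2·9/8 + 1/4·1/2 = 27/16
m(5) = F(5) + f(1)·m(4) + f(3)·m(2) + f(4)·m(1) = 1 + 1/2·27/16 + 1/4·3/4 + 1/4·1/2 = 69/32
m(6) = F(6) + f(1)·m(5) + f(3)·m(3) + f(4)·m(2) = 1 + 1/2·69/32 + 1/4·9/8 + 1/4·3/4 = 163/64
m(7) = F(7) + f(1)·m(6) + f(3)·m(4) + f(4)·m(3) = 1 + 1/2·163/64 + 1/4·27/16 + 1/4·9/8 = 381/128
E[N_7] = m(7) = 381/128

381/128


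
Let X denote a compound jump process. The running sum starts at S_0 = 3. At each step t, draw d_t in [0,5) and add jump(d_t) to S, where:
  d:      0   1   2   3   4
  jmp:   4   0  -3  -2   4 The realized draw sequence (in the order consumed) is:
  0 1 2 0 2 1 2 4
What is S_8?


6

t=0: S=3, d=0, jump=4, S_1=7
t=1: S=7, d=1, jump=0, S_2=7
t=2: S=7, d=2, jump=-3, S_3=4
t=3: S=4, d=0, jump=4, S_4=8
t=4: S=8, d=2, jump=-3, S_5=5
t=5: S=5, d=1, jump=0, S_6=5
t=6: S=5, d=2, jump=-3, S_7=2
t=7: S=2, d=4, jump=4, S_8=6


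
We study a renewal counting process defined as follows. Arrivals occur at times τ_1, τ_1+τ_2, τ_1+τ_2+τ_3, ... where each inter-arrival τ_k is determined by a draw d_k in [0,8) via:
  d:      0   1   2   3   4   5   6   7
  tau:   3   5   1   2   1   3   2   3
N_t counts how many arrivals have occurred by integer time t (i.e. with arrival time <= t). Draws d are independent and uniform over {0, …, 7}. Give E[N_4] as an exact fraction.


Inter-arrival values over d=0..7: [3, 5, 1, 2, 1, 3, 2, 3]
Each d has probability 1/8, so the pmf of τ is: f(1) = 1/4, f(2) = 1/4, f(3) = 3/8, f(5) = 1/8
Renewal equation for m(n) = E[N_n]: condition on τ_1 = k (if k <= n, one arrival plus a fresh copy on the remaining n−k steps): m(n) = F(n) + Σ_{k<=n} f(k)·m(n−k), where F(n) = P(τ <= n) and m(0) = 0
m(1) = F(1) = 1/4
m(2) = F(2) + f(1)·m(1) = 1/2 + 1/4·1/4 = 9/16
m(3) = F(3) + f(1)·m(2) + f(2)·m(1) = 7/8 + 1/4·9/16 + 1/4·1/4 = 69/64
m(4) = F(4) + f(1)·m(3) + f(2)·m(2) + f(3)·m(1) = 7/8 + 1/4·69/64 + 1/4·9/16 + 3/8·1/4 = 353/256
E[N_4] = m(4) = 353/256

353/256


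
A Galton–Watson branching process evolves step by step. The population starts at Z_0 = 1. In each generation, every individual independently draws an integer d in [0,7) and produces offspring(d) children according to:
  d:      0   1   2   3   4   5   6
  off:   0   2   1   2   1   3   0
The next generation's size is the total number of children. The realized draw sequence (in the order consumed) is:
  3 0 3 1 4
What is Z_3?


3

gen 0: Z_0=1, draws=[3], offspring=[2], Z_1=2
gen 1: Z_1=2, draws=[0, 3], offspring=[0, 2], Z_2=2
gen 2: Z_2=2, draws=[1, 4], offspring=[2, 1], Z_3=3


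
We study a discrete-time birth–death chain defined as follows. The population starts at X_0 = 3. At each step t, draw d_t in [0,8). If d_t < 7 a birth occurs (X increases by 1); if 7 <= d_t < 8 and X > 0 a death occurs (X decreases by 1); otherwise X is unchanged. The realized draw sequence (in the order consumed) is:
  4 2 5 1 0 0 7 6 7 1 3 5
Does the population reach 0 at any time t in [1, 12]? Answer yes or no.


no

t=0: X=3, d=4 → birth, X_1=4
t=1: X=4, d=2 → birth, X_2=5
t=2: X=5, d=5 → birth, X_3=6
t=3: X=6, d=1 → birth, X_4=7
t=4: X=7, d=0 → birth, X_5=8
t=5: X=8, d=0 → birth, X_6=9
t=6: X=9, d=7 → death, X_7=8
t=7: X=8, d=6 → birth, X_8=9
t=8: X=9, d=7 → death, X_9=8
t=9: X=8, d=1 → birth, X_10=9
t=10: X=9, d=3 → birth, X_11=10
t=11: X=10, d=5 → birth, X_12=11


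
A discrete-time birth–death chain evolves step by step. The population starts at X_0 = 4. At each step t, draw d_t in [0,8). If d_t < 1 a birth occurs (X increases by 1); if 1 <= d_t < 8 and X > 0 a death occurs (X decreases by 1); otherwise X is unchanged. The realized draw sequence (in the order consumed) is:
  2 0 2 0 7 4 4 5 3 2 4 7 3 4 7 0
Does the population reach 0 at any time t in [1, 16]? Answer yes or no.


t=0: X=4, d=2 → death, X_1=3
t=1: X=3, d=0 → birth, X_2=4
t=2: X=4, d=2 → death, X_3=3
t=3: X=3, d=0 → birth, X_4=4
t=4: X=4, d=7 → death, X_5=3
t=5: X=3, d=4 → death, X_6=2
t=6: X=2, d=4 → death, X_7=1
t=7: X=1, d=5 → death, X_8=0
t=8: X=0, d=3 → hold, X_9=0
t=9: X=0, d=2 → hold, X_10=0
t=10: X=0, d=4 → hold, X_11=0
t=11: X=0, d=7 → hold, X_12=0
t=12: X=0, d=3 → hold, X_13=0
t=13: X=0, d=4 → hold, X_14=0
t=14: X=0, d=7 → hold, X_15=0
t=15: X=0, d=0 → birth, X_16=1

yes


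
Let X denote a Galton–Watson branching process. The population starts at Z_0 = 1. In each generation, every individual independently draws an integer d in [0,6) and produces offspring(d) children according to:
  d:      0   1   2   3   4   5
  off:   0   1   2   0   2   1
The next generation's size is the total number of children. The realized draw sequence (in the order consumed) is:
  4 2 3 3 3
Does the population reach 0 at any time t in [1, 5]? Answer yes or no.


gen 0: Z_0=1, draws=[4], offspring=[2], Z_1=2
gen 1: Z_1=2, draws=[2, 3], offspring=[2, 0], Z_2=2
gen 2: Z_2=2, draws=[3, 3], offspring=[0, 0], Z_3=0
gen 3: Z_3=0, draws=[], offspring=[], Z_4=0
gen 4: Z_4=0, draws=[], offspring=[], Z_5=0

yes


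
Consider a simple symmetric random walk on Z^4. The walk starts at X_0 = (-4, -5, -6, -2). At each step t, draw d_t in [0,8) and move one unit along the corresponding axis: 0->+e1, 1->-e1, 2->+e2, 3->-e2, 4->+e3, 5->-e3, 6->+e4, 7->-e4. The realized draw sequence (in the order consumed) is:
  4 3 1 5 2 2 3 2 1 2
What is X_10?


t=0: X=(-4, -5, -6, -2), d=4 → +e3, X_1=(-4, -5, -5, -2)
t=1: X=(-4, -5, -5, -2), d=3 → -e2, X_2=(-4, -6, -5, -2)
t=2: X=(-4, -6, -5, -2), d=1 → -e1, X_3=(-5, -6, -5, -2)
t=3: X=(-5, -6, -5, -2), d=5 → -e3, X_4=(-5, -6, -6, -2)
t=4: X=(-5, -6, -6, -2), d=2 → +e2, X_5=(-5, -5, -6, -2)
t=5: X=(-5, -5, -6, -2), d=2 → +e2, X_6=(-5, -4, -6, -2)
t=6: X=(-5, -4, -6, -2), d=3 → -e2, X_7=(-5, -5, -6, -2)
t=7: X=(-5, -5, -6, -2), d=2 → +e2, X_8=(-5, -4, -6, -2)
t=8: X=(-5, -4, -6, -2), d=1 → -e1, X_9=(-6, -4, -6, -2)
t=9: X=(-6, -4, -6, -2), d=2 → +e2, X_10=(-6, -3, -6, -2)

(-6, -3, -6, -2)


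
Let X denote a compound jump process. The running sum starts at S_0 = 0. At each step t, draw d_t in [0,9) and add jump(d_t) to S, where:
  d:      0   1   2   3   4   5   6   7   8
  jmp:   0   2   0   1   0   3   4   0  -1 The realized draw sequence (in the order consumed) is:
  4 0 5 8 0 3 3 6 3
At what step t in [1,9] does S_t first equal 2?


t=0: S=0, d=4, jump=0, S_1=0
t=1: S=0, d=0, jump=0, S_2=0
t=2: S=0, d=5, jump=3, S_3=3
t=3: S=3, d=8, jump=-1, S_4=2
t=4: S=2, d=0, jump=0, S_5=2
t=5: S=2, d=3, jump=1, S_6=3
t=6: S=3, d=3, jump=1, S_7=4
t=7: S=4, d=6, jump=4, S_8=8
t=8: S=8, d=3, jump=1, S_9=9

4


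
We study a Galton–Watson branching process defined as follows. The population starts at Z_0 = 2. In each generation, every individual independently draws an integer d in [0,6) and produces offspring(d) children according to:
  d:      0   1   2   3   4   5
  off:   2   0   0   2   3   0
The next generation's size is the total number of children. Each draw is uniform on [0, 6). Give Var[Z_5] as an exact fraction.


Outcome values over d=0..5: [2, 0, 0, 2, 3, 0]
Σy = 7, Σy² = 17, M = 6
μ = 7/6 = 7/6,  σ² = 17/6 − (7/6)² = 53/36
V_0 = 0, E_0 = 2
V_1 = 53/36·E_0 + (7/6)²·V_0 = 53/18;  E_1 = 7/3
V_2 = 53/36·E_1 + (7/6)²·V_1 = 4823/648;  E_2 = 49/18
V_3 = 53/36·E_2 + (7/6)²·V_2 = 329819/23328;  E_3 = 343/108
V_4 = 53/36·E_3 + (7/6)²·V_3 = 20087795/839808;  E_4 = 2401/648
V_5 = 53/36·E_4 + (7/6)²·V_4 = 1149221843/30233088;  E_5 = 16807/3888

1149221843/30233088


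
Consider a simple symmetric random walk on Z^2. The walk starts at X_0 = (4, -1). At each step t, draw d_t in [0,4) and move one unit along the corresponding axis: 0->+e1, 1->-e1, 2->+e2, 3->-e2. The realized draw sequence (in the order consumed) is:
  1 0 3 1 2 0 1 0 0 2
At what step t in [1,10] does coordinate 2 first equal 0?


t=0: X=(4, -1), d=1 → -e1, X_1=(3, -1)
t=1: X=(3, -1), d=0 → +e1, X_2=(4, -1)
t=2: X=(4, -1), d=3 → -e2, X_3=(4, -2)
t=3: X=(4, -2), d=1 → -e1, X_4=(3, -2)
t=4: X=(3, -2), d=2 → +e2, X_5=(3, -1)
t=5: X=(3, -1), d=0 → +e1, X_6=(4, -1)
t=6: X=(4, -1), d=1 → -e1, X_7=(3, -1)
t=7: X=(3, -1), d=0 → +e1, X_8=(4, -1)
t=8: X=(4, -1), d=0 → +e1, X_9=(5, -1)
t=9: X=(5, -1), d=2 → +e2, X_10=(5, 0)

10


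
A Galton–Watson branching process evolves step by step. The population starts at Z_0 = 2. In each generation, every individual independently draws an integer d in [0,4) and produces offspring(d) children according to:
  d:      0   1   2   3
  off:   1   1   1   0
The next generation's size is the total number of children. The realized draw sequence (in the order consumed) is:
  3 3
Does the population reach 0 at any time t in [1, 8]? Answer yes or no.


gen 0: Z_0=2, draws=[3, 3], offspring=[0, 0], Z_1=0
gen 1: Z_1=0, draws=[], offspring=[], Z_2=0
gen 2: Z_2=0, draws=[], offspring=[], Z_3=0
gen 3: Z_3=0, draws=[], offspring=[], Z_4=0
gen 4: Z_4=0, draws=[], offspring=[], Z_5=0
gen 5: Z_5=0, draws=[], offspring=[], Z_6=0
gen 6: Z_6=0, draws=[], offspring=[], Z_7=0
gen 7: Z_7=0, draws=[], offspring=[], Z_8=0

yes


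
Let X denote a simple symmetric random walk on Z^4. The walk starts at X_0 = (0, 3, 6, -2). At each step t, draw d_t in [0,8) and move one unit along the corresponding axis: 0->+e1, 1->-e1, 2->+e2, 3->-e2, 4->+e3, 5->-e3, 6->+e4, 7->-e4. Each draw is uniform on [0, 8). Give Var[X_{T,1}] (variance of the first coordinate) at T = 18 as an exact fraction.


Outcome values over d=0..7: [1, -1, 0, 0, 0, 0, 0, 0]
Σy = 0, Σy² = 2, M = 8
μ = 0/8 = 0,  σ² = 2/8 − (0)² = 1/4
Independent increments: Var[X_18] = 18·σ² = 18·(1/4) = 9/2

9/2


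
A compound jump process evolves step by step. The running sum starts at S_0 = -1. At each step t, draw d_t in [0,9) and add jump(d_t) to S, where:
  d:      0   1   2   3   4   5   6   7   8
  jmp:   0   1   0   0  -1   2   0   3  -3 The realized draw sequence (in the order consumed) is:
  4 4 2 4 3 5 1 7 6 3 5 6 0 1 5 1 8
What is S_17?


t=0: S=-1, d=4, jump=-1, S_1=-2
t=1: S=-2, d=4, jump=-1, S_2=-3
t=2: S=-3, d=2, jump=0, S_3=-3
t=3: S=-3, d=4, jump=-1, S_4=-4
t=4: S=-4, d=3, jump=0, S_5=-4
t=5: S=-4, d=5, jump=2, S_6=-2
t=6: S=-2, d=1, jump=1, S_7=-1
t=7: S=-1, d=7, jump=3, S_8=2
t=8: S=2, d=6, jump=0, S_9=2
t=9: S=2, d=3, jump=0, S_10=2
t=10: S=2, d=5, jump=2, S_11=4
t=11: S=4, d=6, jump=0, S_12=4
t=12: S=4, d=0, jump=0, S_13=4
t=13: S=4, d=1, jump=1, S_14=5
t=14: S=5, d=5, jump=2, S_15=7
t=15: S=7, d=1, jump=1, S_16=8
t=16: S=8, d=8, jump=-3, S_17=5

5


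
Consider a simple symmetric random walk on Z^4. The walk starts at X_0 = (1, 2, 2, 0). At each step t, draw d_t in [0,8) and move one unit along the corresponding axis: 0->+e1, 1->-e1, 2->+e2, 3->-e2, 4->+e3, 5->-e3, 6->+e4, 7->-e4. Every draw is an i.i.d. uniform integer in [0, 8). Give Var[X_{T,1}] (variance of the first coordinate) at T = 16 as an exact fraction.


4

Outcome values over d=0..7: [1, -1, 0, 0, 0, 0, 0, 0]
Σy = 0, Σy² = 2, M = 8
μ = 0/8 = 0,  σ² = 2/8 − (0)² = 1/4
Independent increments: Var[X_16] = 16·σ² = 16·(1/4) = 4


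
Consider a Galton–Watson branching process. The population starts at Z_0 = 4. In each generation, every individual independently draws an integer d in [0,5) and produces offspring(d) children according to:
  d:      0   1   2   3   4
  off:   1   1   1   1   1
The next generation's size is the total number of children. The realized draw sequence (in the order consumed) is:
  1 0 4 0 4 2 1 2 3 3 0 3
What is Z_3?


gen 0: Z_0=4, draws=[1, 0, 4, 0], offspring=[1, 1, 1, 1], Z_1=4
gen 1: Z_1=4, draws=[4, 2, 1, 2], offspring=[1, 1, 1, 1], Z_2=4
gen 2: Z_2=4, draws=[3, 3, 0, 3], offspring=[1, 1, 1, 1], Z_3=4

4


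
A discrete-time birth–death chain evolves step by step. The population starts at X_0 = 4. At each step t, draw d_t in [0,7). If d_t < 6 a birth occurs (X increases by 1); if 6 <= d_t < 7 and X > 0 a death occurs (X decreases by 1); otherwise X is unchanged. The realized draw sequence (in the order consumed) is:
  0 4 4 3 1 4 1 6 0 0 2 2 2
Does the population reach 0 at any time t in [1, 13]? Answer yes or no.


t=0: X=4, d=0 → birth, X_1=5
t=1: X=5, d=4 → birth, X_2=6
t=2: X=6, d=4 → birth, X_3=7
t=3: X=7, d=3 → birth, X_4=8
t=4: X=8, d=1 → birth, X_5=9
t=5: X=9, d=4 → birth, X_6=10
t=6: X=10, d=1 → birth, X_7=11
t=7: X=11, d=6 → death, X_8=10
t=8: X=10, d=0 → birth, X_9=11
t=9: X=11, d=0 → birth, X_10=12
t=10: X=12, d=2 → birth, X_11=13
t=11: X=13, d=2 → birth, X_12=14
t=12: X=14, d=2 → birth, X_13=15

no


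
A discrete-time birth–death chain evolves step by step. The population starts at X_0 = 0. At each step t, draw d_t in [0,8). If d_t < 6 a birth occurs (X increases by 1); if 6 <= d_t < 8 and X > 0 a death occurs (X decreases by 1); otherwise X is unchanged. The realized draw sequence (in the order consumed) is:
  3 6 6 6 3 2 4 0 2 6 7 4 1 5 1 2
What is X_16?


t=0: X=0, d=3 → birth, X_1=1
t=1: X=1, d=6 → death, X_2=0
t=2: X=0, d=6 → hold, X_3=0
t=3: X=0, d=6 → hold, X_4=0
t=4: X=0, d=3 → birth, X_5=1
t=5: X=1, d=2 → birth, X_6=2
t=6: X=2, d=4 → birth, X_7=3
t=7: X=3, d=0 → birth, X_8=4
t=8: X=4, d=2 → birth, X_9=5
t=9: X=5, d=6 → death, X_10=4
t=10: X=4, d=7 → death, X_11=3
t=11: X=3, d=4 → birth, X_12=4
t=12: X=4, d=1 → birth, X_13=5
t=13: X=5, d=5 → birth, X_14=6
t=14: X=6, d=1 → birth, X_15=7
t=15: X=7, d=2 → birth, X_16=8

8


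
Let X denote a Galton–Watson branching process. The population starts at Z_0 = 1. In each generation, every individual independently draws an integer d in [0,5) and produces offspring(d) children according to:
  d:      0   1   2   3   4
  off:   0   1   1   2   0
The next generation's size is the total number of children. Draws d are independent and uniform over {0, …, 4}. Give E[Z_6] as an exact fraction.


4096/15625

Outcome values over d=0..4: [0, 1, 1, 2, 0]
Σy = 4, Σy² = 6, M = 5
μ = 4/5 = 4/5,  σ² = 6/5 − (4/5)² = 14/25
E[Z_0] = 1
E[Z_1] = 4/5·E[Z_0] = 4/5
E[Z_2] = 4/5·E[Z_1] = 16/25
E[Z_3] = 4/5·E[Z_2] = 64/125
E[Z_4] = 4/5·E[Z_3] = 256/625
E[Z_5] = 4/5·E[Z_4] = 1024/3125
E[Z_6] = 4/5·E[Z_5] = 4096/15625


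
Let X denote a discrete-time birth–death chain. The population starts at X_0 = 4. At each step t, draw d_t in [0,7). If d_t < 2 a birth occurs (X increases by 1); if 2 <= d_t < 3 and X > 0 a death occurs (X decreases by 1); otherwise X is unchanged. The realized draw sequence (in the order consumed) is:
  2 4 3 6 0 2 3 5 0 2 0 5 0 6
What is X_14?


5

t=0: X=4, d=2 → death, X_1=3
t=1: X=3, d=4 → hold, X_2=3
t=2: X=3, d=3 → hold, X_3=3
t=3: X=3, d=6 → hold, X_4=3
t=4: X=3, d=0 → birth, X_5=4
t=5: X=4, d=2 → death, X_6=3
t=6: X=3, d=3 → hold, X_7=3
t=7: X=3, d=5 → hold, X_8=3
t=8: X=3, d=0 → birth, X_9=4
t=9: X=4, d=2 → death, X_10=3
t=10: X=3, d=0 → birth, X_11=4
t=11: X=4, d=5 → hold, X_12=4
t=12: X=4, d=0 → birth, X_13=5
t=13: X=5, d=6 → hold, X_14=5


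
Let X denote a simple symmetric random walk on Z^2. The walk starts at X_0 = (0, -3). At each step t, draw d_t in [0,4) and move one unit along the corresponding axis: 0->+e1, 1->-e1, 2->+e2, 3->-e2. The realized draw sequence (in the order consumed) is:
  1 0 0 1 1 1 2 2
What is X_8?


t=0: X=(0, -3), d=1 → -e1, X_1=(-1, -3)
t=1: X=(-1, -3), d=0 → +e1, X_2=(0, -3)
t=2: X=(0, -3), d=0 → +e1, X_3=(1, -3)
t=3: X=(1, -3), d=1 → -e1, X_4=(0, -3)
t=4: X=(0, -3), d=1 → -e1, X_5=(-1, -3)
t=5: X=(-1, -3), d=1 → -e1, X_6=(-2, -3)
t=6: X=(-2, -3), d=2 → +e2, X_7=(-2, -2)
t=7: X=(-2, -2), d=2 → +e2, X_8=(-2, -1)

(-2, -1)


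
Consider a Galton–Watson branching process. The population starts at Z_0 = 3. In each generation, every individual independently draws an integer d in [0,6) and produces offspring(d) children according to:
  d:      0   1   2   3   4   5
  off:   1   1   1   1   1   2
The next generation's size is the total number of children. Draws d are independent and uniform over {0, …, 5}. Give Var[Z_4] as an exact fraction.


Outcome values over d=0..5: [1, 1, 1, 1, 1, 2]
Σy = 7, Σy² = 9, M = 6
μ = 7/6 = 7/6,  σ² = 9/6 − (7/6)² = 5/36
V_0 = 0, E_0 = 3
V_1 = 5/36·E_0 + (7/6)²·V_0 = 5/12;  E_1 = 7/2
V_2 = 5/36·E_1 + (7/6)²·V_1 = 455/432;  E_2 = 49/12
V_3 = 5/36·E_2 + (7/6)²·V_2 = 31115/15552;  E_3 = 343/72
V_4 = 5/36·E_3 + (7/6)²·V_3 = 1895075/559872;  E_4 = 2401/432

1895075/559872


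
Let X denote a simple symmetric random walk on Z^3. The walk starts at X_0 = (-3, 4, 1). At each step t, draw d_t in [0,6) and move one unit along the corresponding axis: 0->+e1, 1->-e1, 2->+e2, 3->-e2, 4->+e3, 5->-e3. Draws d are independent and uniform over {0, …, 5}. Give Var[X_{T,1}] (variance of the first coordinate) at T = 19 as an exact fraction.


Outcome values over d=0..5: [1, -1, 0, 0, 0, 0]
Σy = 0, Σy² = 2, M = 6
μ = 0/6 = 0,  σ² = 2/6 − (0)² = 1/3
Independent increments: Var[X_19] = 19·σ² = 19·(1/3) = 19/3

19/3


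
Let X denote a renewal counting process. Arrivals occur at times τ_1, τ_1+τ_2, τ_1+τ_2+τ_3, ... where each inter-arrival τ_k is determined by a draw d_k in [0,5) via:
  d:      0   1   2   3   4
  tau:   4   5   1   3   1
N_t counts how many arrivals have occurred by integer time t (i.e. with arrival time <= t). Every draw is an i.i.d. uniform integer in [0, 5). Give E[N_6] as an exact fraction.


31674/15625

Inter-arrival values over d=0..4: [4, 5, 1, 3, 1]
Each d has probability 1/5, so the pmf of τ is: f(1) = 2/5, f(3) = 1/5, f(4) = 1/5, f(5) = 1/5
Renewal equation for m(n) = E[N_n]: condition on τ_1 = k (if k <= n, one arrival plus a fresh copy on the remaining n−k steps): m(n) = F(n) + Σ_{k<=n} f(k)·m(n−k), where F(n) = P(τ <= n) and m(0) = 0
m(1) = F(1) = 2/5
m(2) = F(2) + f(1)·m(1) = 2/5 + 2/5·2/5 = 14/25
m(3) = F(3) + f(1)·m(2) = 3/5 + 2/5·14/25 = 103/125
m(4) = F(4) + f(1)·m(3) + f(3)·m(1) = 4/5 + 2/5·103/125 + 1/5·2/5 = 756/625
m(5) = F(5) + f(1)·m(4) + f(3)·m(2) + f(4)·m(1) = 1 + 2/5·756/625 + 1/5·14/25 + 1/5·2/5 = 5237/3125
m(6) = F(6) + f(1)·m(5) + f(3)·m(3) + f(4)·m(2) + f(5)·m(1) = 1 + 2/5·5237/3125 + 1/5·103/125 + 1/5·14/25 + 1/5·2/5 = 31674/15625
E[N_6] = m(6) = 31674/15625


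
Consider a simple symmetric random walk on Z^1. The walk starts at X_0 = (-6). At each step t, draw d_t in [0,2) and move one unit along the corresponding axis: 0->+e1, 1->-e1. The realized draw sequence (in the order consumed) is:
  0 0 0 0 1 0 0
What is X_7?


(-1)

t=0: X=(-6), d=0 → +e1, X_1=(-5)
t=1: X=(-5), d=0 → +e1, X_2=(-4)
t=2: X=(-4), d=0 → +e1, X_3=(-3)
t=3: X=(-3), d=0 → +e1, X_4=(-2)
t=4: X=(-2), d=1 → -e1, X_5=(-3)
t=5: X=(-3), d=0 → +e1, X_6=(-2)
t=6: X=(-2), d=0 → +e1, X_7=(-1)


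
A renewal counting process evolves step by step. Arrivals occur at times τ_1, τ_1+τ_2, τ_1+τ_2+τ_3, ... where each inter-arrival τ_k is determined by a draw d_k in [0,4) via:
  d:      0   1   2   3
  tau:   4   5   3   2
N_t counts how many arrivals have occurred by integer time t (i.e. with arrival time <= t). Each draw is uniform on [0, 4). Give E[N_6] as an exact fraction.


89/64

Inter-arrival values over d=0..3: [4, 5, 3, 2]
Each d has probability 1/4, so the pmf of τ is: f(2) = 1/4, f(3) = 1/4, f(4) = 1/4, f(5) = 1/4
Renewal equation for m(n) = E[N_n]: condition on τ_1 = k (if k <= n, one arrival plus a fresh copy on the remaining n−k steps): m(n) = F(n) + Σ_{k<=n} f(k)·m(n−k), where F(n) = P(τ <= n) and m(0) = 0
m(1) = F(1) = 0
m(2) = F(2) = 1/4
m(3) = F(3) = 1/2
m(4) = F(4) + f(2)·m(2) = 3/4 + 1/4·1/4 = 13/16
m(5) = F(5) + f(2)·m(3) + f(3)·m(2) = 1 + 1/4·1/2 + 1/4·1/4 = 19/16
m(6) = F(6) + f(2)·m(4) + f(3)·m(3) + f(4)·m(2) = 1 + 1/4·13/16 + 1/4·1/2 + 1/4·1/4 = 89/64
E[N_6] = m(6) = 89/64


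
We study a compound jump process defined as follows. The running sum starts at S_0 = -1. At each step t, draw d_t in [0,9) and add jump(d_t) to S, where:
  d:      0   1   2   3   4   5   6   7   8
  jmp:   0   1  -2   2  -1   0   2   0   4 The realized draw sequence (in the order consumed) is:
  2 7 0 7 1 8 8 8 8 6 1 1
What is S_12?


18

t=0: S=-1, d=2, jump=-2, S_1=-3
t=1: S=-3, d=7, jump=0, S_2=-3
t=2: S=-3, d=0, jump=0, S_3=-3
t=3: S=-3, d=7, jump=0, S_4=-3
t=4: S=-3, d=1, jump=1, S_5=-2
t=5: S=-2, d=8, jump=4, S_6=2
t=6: S=2, d=8, jump=4, S_7=6
t=7: S=6, d=8, jump=4, S_8=10
t=8: S=10, d=8, jump=4, S_9=14
t=9: S=14, d=6, jump=2, S_10=16
t=10: S=16, d=1, jump=1, S_11=17
t=11: S=17, d=1, jump=1, S_12=18


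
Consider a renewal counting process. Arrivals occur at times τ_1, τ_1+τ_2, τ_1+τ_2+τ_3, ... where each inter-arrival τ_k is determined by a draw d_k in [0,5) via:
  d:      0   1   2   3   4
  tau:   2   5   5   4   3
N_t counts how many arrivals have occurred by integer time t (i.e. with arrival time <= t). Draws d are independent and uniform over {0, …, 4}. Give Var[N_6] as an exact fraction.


Inter-arrival values over d=0..4: [2, 5, 5, 4, 3]
Each d has probability 1/5, so the pmf of τ is: f(2) = 1/5, f(3) = 1/5, f(4) = 1/5, f(5) = 2/5
Let p_n(j) = P(N_n = j), with p_0 = [1]. Condition on τ_1: p_n(0) = P(τ > n), and for j >= 1, p_n(j) = Σ_{k<=n} f(k)·p_{n−k}(j−1)
p_1 = [1]  (j = 0)
p_2 = [4/5, 1/5]  (j = 0..1)
p_3 = [3/5, 2/5]  (j = 0..1)
p_4 = [2/5, 14/25, 1/25]  (j = 0..2)
p_5 = [0, 22/25, 3/25]  (j = 0..2)
p_6 = [0, 19/25, 29/125, 1/125]  (j = 0..3)
E[N_6] = Σ j·p_6(j) = 156/125;  E[N_6²] = Σ j²·p_6(j) = 44/25
Var[N_6] = 44/25 − (156/125)² = 3164/15625

3164/15625


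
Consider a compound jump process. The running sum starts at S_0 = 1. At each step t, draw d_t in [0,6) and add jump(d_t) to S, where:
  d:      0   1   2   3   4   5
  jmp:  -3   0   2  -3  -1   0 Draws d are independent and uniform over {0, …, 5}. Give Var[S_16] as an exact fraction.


Outcome values over d=0..5: [-3, 0, 2, -3, -1, 0]
Σy = -5, Σy² = 23, M = 6
μ = -5/6 = -5/6,  σ² = 23/6 − (-5/6)² = 113/36
Independent increments: Var[S_16] = 16·σ² = 16·(113/36) = 452/9

452/9


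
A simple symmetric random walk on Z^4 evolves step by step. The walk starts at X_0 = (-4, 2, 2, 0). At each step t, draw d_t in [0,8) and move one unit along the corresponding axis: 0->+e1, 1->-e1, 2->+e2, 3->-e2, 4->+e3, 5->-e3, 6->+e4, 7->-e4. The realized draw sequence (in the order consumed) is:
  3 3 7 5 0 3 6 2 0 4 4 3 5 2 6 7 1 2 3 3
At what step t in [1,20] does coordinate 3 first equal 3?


11

t=0: X=(-4, 2, 2, 0), d=3 → -e2, X_1=(-4, 1, 2, 0)
t=1: X=(-4, 1, 2, 0), d=3 → -e2, X_2=(-4, 0, 2, 0)
t=2: X=(-4, 0, 2, 0), d=7 → -e4, X_3=(-4, 0, 2, -1)
t=3: X=(-4, 0, 2, -1), d=5 → -e3, X_4=(-4, 0, 1, -1)
t=4: X=(-4, 0, 1, -1), d=0 → +e1, X_5=(-3, 0, 1, -1)
t=5: X=(-3, 0, 1, -1), d=3 → -e2, X_6=(-3, -1, 1, -1)
t=6: X=(-3, -1, 1, -1), d=6 → +e4, X_7=(-3, -1, 1, 0)
t=7: X=(-3, -1, 1, 0), d=2 → +e2, X_8=(-3, 0, 1, 0)
t=8: X=(-3, 0, 1, 0), d=0 → +e1, X_9=(-2, 0, 1, 0)
t=9: X=(-2, 0, 1, 0), d=4 → +e3, X_10=(-2, 0, 2, 0)
t=10: X=(-2, 0, 2, 0), d=4 → +e3, X_11=(-2, 0, 3, 0)
t=11: X=(-2, 0, 3, 0), d=3 → -e2, X_12=(-2, -1, 3, 0)
t=12: X=(-2, -1, 3, 0), d=5 → -e3, X_13=(-2, -1, 2, 0)
t=13: X=(-2, -1, 2, 0), d=2 → +e2, X_14=(-2, 0, 2, 0)
t=14: X=(-2, 0, 2, 0), d=6 → +e4, X_15=(-2, 0, 2, 1)
t=15: X=(-2, 0, 2, 1), d=7 → -e4, X_16=(-2, 0, 2, 0)
t=16: X=(-2, 0, 2, 0), d=1 → -e1, X_17=(-3, 0, 2, 0)
t=17: X=(-3, 0, 2, 0), d=2 → +e2, X_18=(-3, 1, 2, 0)
t=18: X=(-3, 1, 2, 0), d=3 → -e2, X_19=(-3, 0, 2, 0)
t=19: X=(-3, 0, 2, 0), d=3 → -e2, X_20=(-3, -1, 2, 0)


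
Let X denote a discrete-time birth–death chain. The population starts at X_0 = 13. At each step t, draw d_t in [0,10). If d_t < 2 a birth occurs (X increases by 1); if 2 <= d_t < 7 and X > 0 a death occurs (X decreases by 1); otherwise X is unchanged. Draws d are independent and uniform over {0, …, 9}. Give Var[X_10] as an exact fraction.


61/10

X can drop by at most 1 per step and X_0 = 13 > T = 10, so X_t >= 13 − t >= 3 > 0 for every t <= 10: the floor at 0 (the 'and X > 0' condition) never binds. Hence X_10 = X_0 + Σ_{t<10} Y_t with i.i.d. increments Y_t = y(d_t) ∈ {+1, −1, 0}.
Outcome values over d=0..9: [1, 1, -1, -1, -1, -1, -1, 0, 0, 0]
Σy = -3, Σy² = 7, M = 10
μ = -3/10 = -3/10,  σ² = 7/10 − (-3/10)² = 61/100
Independent increments: Var[X_10] = 10·σ² = 10·(61/100) = 61/10


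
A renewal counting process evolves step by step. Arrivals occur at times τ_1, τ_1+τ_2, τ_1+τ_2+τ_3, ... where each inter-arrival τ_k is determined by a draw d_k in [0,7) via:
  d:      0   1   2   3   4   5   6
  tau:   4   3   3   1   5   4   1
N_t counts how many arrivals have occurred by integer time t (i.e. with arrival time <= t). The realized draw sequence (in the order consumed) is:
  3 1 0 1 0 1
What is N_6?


draw d_1=3: τ_1=1, arrival time A_1=1
draw d_2=1: τ_2=3, arrival time A_2=4
draw d_3=0: τ_3=4, arrival time A_3=8
draw d_4=1: τ_4=3, arrival time A_4=11
draw d_5=0: τ_5=4, arrival time A_5=15
draw d_6=1: τ_6=3, arrival time A_6=18
N_t over t=0..6: 0:0 1:1 2:1 3:1 4:2 5:2 6:2

2


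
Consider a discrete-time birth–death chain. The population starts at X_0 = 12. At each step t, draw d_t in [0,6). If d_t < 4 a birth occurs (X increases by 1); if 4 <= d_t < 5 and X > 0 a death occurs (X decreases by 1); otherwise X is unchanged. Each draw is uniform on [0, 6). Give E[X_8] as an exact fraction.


16

X can drop by at most 1 per step and X_0 = 12 > T = 8, so X_t >= 12 − t >= 4 > 0 for every t <= 8: the floor at 0 (the 'and X > 0' condition) never binds. Hence X_8 = X_0 + Σ_{t<8} Y_t with i.i.d. increments Y_t = y(d_t) ∈ {+1, −1, 0}.
Outcome values over d=0..5: [1, 1, 1, 1, -1, 0]
Σy = 3, Σy² = 5, M = 6
μ = 3/6 = 1/2,  σ² = 5/6 − (1/2)² = 7/12
E[X_8] = 12 + 8·(1/2) = 16


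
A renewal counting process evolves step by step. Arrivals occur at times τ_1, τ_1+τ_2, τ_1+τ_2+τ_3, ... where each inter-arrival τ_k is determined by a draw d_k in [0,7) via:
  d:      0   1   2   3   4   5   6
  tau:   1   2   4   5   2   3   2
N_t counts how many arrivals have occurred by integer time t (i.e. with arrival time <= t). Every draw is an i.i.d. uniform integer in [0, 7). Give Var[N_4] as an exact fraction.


3085340/5764801

Inter-arrival values over d=0..6: [1, 2, 4, 5, 2, 3, 2]
Each d has probability 1/7, so the pmf of τ is: f(1) = 1/7, f(2) = 3/7, f(3) = 1/7, f(4) = 1/7, f(5) = 1/7
Let p_n(j) = P(N_n = j), with p_0 = [1]. Condition on τ_1: p_n(0) = P(τ > n), and for j >= 1, p_n(j) = Σ_{k<=n} f(k)·p_{n−k}(j−1)
p_1 = [6/7, 1/7]  (j = 0..1)
p_2 = [3/7, 27/49, 1/49]  (j = 0..2)
p_3 = [2/7, 4/7, 48/343, 1/343]  (j = 0..3)
p_4 = [1/7, 24/49, 116/343, 69/2401, 1/2401]  (j = 0..4)
E[N_4] = Σ j·p_4(j) = 3011/2401;  E[N_4²] = Σ j²·p_4(j) = 723/343
Var[N_4] = 723/343 − (3011/2401)² = 3085340/5764801


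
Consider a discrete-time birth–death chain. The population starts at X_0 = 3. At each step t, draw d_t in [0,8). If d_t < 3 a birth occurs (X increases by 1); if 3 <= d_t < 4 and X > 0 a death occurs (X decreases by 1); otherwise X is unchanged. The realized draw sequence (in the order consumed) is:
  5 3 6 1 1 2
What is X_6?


t=0: X=3, d=5 → hold, X_1=3
t=1: X=3, d=3 → death, X_2=2
t=2: X=2, d=6 → hold, X_3=2
t=3: X=2, d=1 → birth, X_4=3
t=4: X=3, d=1 → birth, X_5=4
t=5: X=4, d=2 → birth, X_6=5

5


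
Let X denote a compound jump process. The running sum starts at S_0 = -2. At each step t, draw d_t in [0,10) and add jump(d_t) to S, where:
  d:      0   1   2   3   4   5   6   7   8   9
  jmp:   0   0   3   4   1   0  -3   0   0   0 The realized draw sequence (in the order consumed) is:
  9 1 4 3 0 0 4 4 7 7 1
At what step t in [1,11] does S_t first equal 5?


8

t=0: S=-2, d=9, jump=0, S_1=-2
t=1: S=-2, d=1, jump=0, S_2=-2
t=2: S=-2, d=4, jump=1, S_3=-1
t=3: S=-1, d=3, jump=4, S_4=3
t=4: S=3, d=0, jump=0, S_5=3
t=5: S=3, d=0, jump=0, S_6=3
t=6: S=3, d=4, jump=1, S_7=4
t=7: S=4, d=4, jump=1, S_8=5
t=8: S=5, d=7, jump=0, S_9=5
t=9: S=5, d=7, jump=0, S_10=5
t=10: S=5, d=1, jump=0, S_11=5
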